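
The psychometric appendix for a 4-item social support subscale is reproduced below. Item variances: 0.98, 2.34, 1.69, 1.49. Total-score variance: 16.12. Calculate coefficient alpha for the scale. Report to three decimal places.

Σσ²ᵢ = 0.98 + 2.34 + 1.69 + 1.49 = 6.50
α = (k/(k−1))·(1 − Σσ²ᵢ/total variance) = (4/3)·(1 − 6.50/16.12) = 0.796

α = 0.796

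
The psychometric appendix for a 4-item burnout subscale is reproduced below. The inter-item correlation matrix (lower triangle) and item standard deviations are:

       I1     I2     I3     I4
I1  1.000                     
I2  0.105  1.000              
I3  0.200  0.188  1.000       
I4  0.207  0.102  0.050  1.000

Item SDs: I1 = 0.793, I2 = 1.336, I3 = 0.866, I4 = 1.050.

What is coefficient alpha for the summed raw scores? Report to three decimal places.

Σσ²ᵢ = 0.793² + 1.336² + 0.866² + 1.050² = 4.2662
Covariances σ_ij = r_ij · s_i · s_j:
  σ(I1,I2) = 0.105 × 0.793 × 1.336 = 0.1112
  σ(I1,I3) = 0.200 × 0.793 × 0.866 = 0.1373
  σ(I1,I4) = 0.207 × 0.793 × 1.050 = 0.1724
  σ(I2,I3) = 0.188 × 1.336 × 0.866 = 0.2175
  σ(I2,I4) = 0.102 × 1.336 × 1.050 = 0.1431
  σ(I3,I4) = 0.050 × 0.866 × 1.050 = 0.0455
σ²_T = Σσ²ᵢ + 2·Σσ_ij = 4.2662 + 2 × 0.8270 = 5.9202
α = (4/3)·(1 − 4.2662/5.9202) = 0.373

coefficient alpha = 0.373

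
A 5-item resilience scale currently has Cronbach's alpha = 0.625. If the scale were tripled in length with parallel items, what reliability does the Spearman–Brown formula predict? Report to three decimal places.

Length factor m = 3
α' = m·α / (1 + (m−1)·α)
   = 3 × 0.625 / (1 + (3 − 1) × 0.625)
   = 1.8750 / 2.2500 = 0.833

predicted reliability = 0.833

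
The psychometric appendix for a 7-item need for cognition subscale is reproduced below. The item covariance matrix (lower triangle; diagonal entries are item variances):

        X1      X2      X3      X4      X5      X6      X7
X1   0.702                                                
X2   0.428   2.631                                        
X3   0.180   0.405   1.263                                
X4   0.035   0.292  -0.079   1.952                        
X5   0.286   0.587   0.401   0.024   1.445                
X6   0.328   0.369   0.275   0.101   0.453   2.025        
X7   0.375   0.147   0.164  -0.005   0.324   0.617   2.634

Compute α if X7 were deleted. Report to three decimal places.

α = 0.539

Remaining items: X1, X2, X3, X4, X5, X6 (k = 6).
sum of item variances = 0.702 + 2.631 + 1.263 + 1.952 + 1.445 + 2.025 = 10.018
Var(T) = 10.018 + 2 × 4.085 = 18.188
α (item deleted) = (6/5)·(1 − 10.018/18.188) = 0.539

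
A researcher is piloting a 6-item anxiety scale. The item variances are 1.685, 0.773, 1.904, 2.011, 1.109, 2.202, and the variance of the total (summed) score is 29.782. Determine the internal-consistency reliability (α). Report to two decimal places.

α = 0.81

ΣVar(i) = 1.685 + 0.773 + 1.904 + 2.011 + 1.109 + 2.202 = 9.684
α = (k/(k−1))·(1 − ΣVar(i)/total variance) = (6/5)·(1 − 9.684/29.782) = 0.81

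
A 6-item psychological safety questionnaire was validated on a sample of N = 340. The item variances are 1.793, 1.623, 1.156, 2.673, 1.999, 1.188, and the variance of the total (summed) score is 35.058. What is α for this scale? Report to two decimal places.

α = 0.84

Σσᵢ² = 1.793 + 1.623 + 1.156 + 2.673 + 1.999 + 1.188 = 10.432
α = (k/(k−1))·(1 − Σσᵢ²/σ²_total) = (6/5)·(1 − 10.432/35.058) = 0.84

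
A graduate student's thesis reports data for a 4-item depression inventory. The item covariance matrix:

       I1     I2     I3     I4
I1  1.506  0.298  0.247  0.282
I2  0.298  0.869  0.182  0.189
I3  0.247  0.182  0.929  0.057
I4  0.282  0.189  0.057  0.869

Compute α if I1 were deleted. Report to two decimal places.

Remaining items: I2, I3, I4 (k = 3).
ΣVar(i) = 0.869 + 0.929 + 0.869 = 2.667
total variance = 2.667 + 2 × 0.428 = 3.523
α (item deleted) = (3/2)·(1 − 2.667/3.523) = 0.36

α = 0.36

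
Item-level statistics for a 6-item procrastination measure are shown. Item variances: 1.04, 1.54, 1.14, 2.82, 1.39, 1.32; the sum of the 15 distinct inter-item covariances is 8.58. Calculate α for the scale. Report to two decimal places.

α = 0.78

sum of item variances = 1.04 + 1.54 + 1.14 + 2.82 + 1.39 + 1.32 = 9.25
Sum of distinct covariances = 8.58
total variance = sum of item variances + 2·Σcov = 9.25 + 2 × 8.58 = 26.41
α = (6/5)·(1 − 9.25/26.41) = 0.78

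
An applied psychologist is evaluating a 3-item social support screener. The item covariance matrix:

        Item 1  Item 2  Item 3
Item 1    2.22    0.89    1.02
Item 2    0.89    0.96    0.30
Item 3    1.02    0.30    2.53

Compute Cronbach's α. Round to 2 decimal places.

Σσᵢ² = 2.22 + 0.96 + 2.53 = 5.71
Σ_{i<j} σ_ij = 2.21
σ²_T = 5.71 + 2 × 2.21 = 10.13
α = (k/(k−1))·(1 − Σσᵢ²/σ²_T) = (3/2)·(1 − 5.71/10.13) = 0.65

α = 0.65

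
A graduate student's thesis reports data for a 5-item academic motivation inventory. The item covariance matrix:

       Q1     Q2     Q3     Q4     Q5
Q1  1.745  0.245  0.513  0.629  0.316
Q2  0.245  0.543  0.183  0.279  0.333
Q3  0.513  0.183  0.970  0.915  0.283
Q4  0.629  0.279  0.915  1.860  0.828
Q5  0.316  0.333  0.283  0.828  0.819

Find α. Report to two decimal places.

Σσᵢ² = 1.745 + 0.543 + 0.970 + 1.860 + 0.819 = 5.937
Sum of the distinct covariances = 4.524
Var(T) = 5.937 + 2 × 4.524 = 14.985
α = (k/(k−1))·(1 − Σσᵢ²/Var(T)) = (5/4)·(1 − 5.937/14.985) = 0.75

α = 0.75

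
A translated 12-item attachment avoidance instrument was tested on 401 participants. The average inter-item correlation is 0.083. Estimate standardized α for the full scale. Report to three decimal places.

Standardized α = k·r̄ / (1 + (k−1)·r̄) = 12 × 0.083 / (1 + 11 × 0.083)
  = 0.9960 / 1.9130 = 0.521

standardized α = 0.521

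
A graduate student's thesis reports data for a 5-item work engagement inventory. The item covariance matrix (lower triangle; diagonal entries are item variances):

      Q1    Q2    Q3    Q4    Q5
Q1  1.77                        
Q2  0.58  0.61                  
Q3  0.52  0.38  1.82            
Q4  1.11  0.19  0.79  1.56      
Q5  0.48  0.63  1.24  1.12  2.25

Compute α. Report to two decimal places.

α = 0.80

sum of item variances = 1.77 + 0.61 + 1.82 + 1.56 + 2.25 = 8.01
Σ_{i<j} σ_ij = 7.04
σ²_total = 8.01 + 2 × 7.04 = 22.09
α = (k/(k−1))·(1 − sum of item variances/σ²_total) = (5/4)·(1 − 8.01/22.09) = 0.80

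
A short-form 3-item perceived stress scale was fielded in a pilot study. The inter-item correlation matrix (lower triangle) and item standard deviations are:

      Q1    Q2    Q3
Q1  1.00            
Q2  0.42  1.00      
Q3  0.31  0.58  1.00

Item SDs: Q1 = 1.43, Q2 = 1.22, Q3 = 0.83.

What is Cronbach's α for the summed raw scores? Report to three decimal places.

Σσ²ᵢ = 1.43² + 1.22² + 0.83² = 4.2222
Covariances σ_ij = r_ij · s_i · s_j:
  σ(Q1,Q2) = 0.42 × 1.43 × 1.22 = 0.7327
  σ(Q1,Q3) = 0.31 × 1.43 × 0.83 = 0.3679
  σ(Q2,Q3) = 0.58 × 1.22 × 0.83 = 0.5873
σ²_T = Σσ²ᵢ + 2·Σσ_ij = 4.2222 + 2 × 1.6879 = 7.5980
α = (3/2)·(1 − 4.2222/7.5980) = 0.666

α = 0.666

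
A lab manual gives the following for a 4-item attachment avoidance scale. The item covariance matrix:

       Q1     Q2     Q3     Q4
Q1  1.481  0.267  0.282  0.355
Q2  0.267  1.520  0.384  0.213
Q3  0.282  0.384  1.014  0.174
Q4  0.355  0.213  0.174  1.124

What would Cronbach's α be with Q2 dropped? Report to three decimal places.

Remaining items: Q1, Q3, Q4 (k = 3).
ΣVar(i) = 1.481 + 1.014 + 1.124 = 3.619
σ²_T = 3.619 + 2 × 0.811 = 5.241
α (item deleted) = (3/2)·(1 − 3.619/5.241) = 0.464

α = 0.464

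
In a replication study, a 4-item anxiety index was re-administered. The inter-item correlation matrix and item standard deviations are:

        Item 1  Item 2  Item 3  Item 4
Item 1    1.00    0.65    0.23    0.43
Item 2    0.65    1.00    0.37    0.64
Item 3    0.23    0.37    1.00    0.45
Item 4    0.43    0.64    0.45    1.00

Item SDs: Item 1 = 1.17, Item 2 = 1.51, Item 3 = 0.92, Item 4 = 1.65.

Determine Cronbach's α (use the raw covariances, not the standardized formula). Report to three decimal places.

α = 0.776

Σσ²ᵢ = 1.17² + 1.51² + 0.92² + 1.65² = 7.2179
Covariances σ_ij = r_ij · s_i · s_j:
  σ(Item 1,Item 2) = 0.65 × 1.17 × 1.51 = 1.1484
  σ(Item 1,Item 3) = 0.23 × 1.17 × 0.92 = 0.2476
  σ(Item 1,Item 4) = 0.43 × 1.17 × 1.65 = 0.8301
  σ(Item 2,Item 3) = 0.37 × 1.51 × 0.92 = 0.5140
  σ(Item 2,Item 4) = 0.64 × 1.51 × 1.65 = 1.5946
  σ(Item 3,Item 4) = 0.45 × 0.92 × 1.65 = 0.6831
σ²_T = Σσ²ᵢ + 2·Σσ_ij = 7.2179 + 2 × 5.0178 = 17.2535
α = (4/3)·(1 − 7.2179/17.2535) = 0.776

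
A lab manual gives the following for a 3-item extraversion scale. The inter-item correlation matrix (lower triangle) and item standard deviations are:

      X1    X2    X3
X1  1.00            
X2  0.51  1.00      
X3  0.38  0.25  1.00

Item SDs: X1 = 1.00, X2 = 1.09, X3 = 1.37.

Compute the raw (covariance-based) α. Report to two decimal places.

Σσ²ᵢ = 1.00² + 1.09² + 1.37² = 4.0650
Covariances σ_ij = r_ij · s_i · s_j:
  σ(X1,X2) = 0.51 × 1.00 × 1.09 = 0.5559
  σ(X1,X3) = 0.38 × 1.00 × 1.37 = 0.5206
  σ(X2,X3) = 0.25 × 1.09 × 1.37 = 0.3733
σ²_T = Σσ²ᵢ + 2·Σσ_ij = 4.0650 + 2 × 1.4498 = 6.9646
α = (3/2)·(1 − 4.0650/6.9646) = 0.62

α = 0.62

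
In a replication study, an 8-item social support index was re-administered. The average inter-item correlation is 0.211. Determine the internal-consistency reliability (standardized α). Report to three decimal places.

α = 0.681

Standardized α = k·r̄ / (1 + (k−1)·r̄) = 8 × 0.211 / (1 + 7 × 0.211)
  = 1.6880 / 2.4770 = 0.681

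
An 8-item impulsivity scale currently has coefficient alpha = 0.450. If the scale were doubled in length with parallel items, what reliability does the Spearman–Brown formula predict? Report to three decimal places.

Length factor m = 2
α' = m·α / (1 + (m−1)·α)
   = 2 × 0.450 / (1 + (2 − 1) × 0.450)
   = 0.9000 / 1.4500 = 0.621

predicted reliability = 0.621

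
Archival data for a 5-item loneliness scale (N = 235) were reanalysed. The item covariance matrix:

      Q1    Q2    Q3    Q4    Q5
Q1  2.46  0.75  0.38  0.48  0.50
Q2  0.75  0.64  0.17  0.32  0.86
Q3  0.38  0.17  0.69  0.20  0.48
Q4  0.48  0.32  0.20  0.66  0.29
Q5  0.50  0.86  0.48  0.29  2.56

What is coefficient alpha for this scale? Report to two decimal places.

Σσ²ᵢ = 2.46 + 0.64 + 0.69 + 0.66 + 2.56 = 7.01
Sum of off-diagonal covariances = 4.43
total variance = 7.01 + 2 × 4.43 = 15.87
α = (k/(k−1))·(1 − Σσ²ᵢ/total variance) = (5/4)·(1 − 7.01/15.87) = 0.70

coefficient alpha = 0.70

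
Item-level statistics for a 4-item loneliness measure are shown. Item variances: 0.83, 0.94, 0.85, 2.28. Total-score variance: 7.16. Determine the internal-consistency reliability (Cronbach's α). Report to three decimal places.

Cronbach's α = 0.421

sum of item variances = 0.83 + 0.94 + 0.85 + 2.28 = 4.90
α = (k/(k−1))·(1 − sum of item variances/σ²_total) = (4/3)·(1 − 4.90/7.16) = 0.421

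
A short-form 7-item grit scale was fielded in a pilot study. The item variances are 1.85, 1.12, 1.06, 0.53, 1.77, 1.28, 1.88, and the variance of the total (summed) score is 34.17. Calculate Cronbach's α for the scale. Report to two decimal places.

Σσ²ᵢ = 1.85 + 1.12 + 1.06 + 0.53 + 1.77 + 1.28 + 1.88 = 9.49
α = (k/(k−1))·(1 − Σσ²ᵢ/total variance) = (7/6)·(1 − 9.49/34.17) = 0.84

α = 0.84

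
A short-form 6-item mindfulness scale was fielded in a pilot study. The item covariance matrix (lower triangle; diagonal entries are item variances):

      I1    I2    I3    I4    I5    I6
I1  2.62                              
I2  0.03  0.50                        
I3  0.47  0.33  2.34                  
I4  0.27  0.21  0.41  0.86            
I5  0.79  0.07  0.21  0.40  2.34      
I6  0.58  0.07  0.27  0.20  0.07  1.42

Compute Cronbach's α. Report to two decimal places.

Cronbach's α = 0.56

Σσ²ᵢ = 2.62 + 0.50 + 2.34 + 0.86 + 2.34 + 1.42 = 10.08
Sum of off-diagonal covariances = 4.38
σ²_total = 10.08 + 2 × 4.38 = 18.84
α = (k/(k−1))·(1 − Σσ²ᵢ/σ²_total) = (6/5)·(1 − 10.08/18.84) = 0.56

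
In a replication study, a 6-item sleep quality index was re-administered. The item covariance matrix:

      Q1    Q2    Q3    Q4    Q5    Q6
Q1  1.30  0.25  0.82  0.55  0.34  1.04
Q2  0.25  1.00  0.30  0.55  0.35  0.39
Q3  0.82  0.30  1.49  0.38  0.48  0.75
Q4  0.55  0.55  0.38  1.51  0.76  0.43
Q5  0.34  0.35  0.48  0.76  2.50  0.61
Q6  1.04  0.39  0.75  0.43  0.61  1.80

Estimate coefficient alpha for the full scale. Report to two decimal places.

Σσᵢ² = 1.30 + 1.00 + 1.49 + 1.51 + 2.50 + 1.80 = 9.60
Σ_{i<j} σ_ij = 8.00
σ²_T = 9.60 + 2 × 8.00 = 25.60
α = (k/(k−1))·(1 − Σσᵢ²/σ²_T) = (6/5)·(1 − 9.60/25.60) = 0.75

α = 0.75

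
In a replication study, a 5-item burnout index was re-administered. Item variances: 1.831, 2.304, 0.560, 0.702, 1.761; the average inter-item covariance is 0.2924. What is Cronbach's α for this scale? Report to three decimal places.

Σσᵢ² = 1.831 + 2.304 + 0.560 + 0.702 + 1.761 = 7.158
Sum of the 10 distinct covariances = 10 × 0.2924 = 2.9240
total variance = Σσᵢ² + 2·Σcov = 7.158 + 2 × 2.9240 = 13.0060
α = (5/4)·(1 − 7.158/13.0060) = 0.562

Cronbach's α = 0.562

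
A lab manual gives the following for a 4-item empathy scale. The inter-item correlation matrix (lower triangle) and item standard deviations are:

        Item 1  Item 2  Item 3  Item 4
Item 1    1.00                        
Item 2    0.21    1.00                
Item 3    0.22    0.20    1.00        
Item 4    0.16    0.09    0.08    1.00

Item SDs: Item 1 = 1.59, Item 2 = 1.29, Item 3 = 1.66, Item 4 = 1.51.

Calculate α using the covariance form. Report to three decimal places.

Σσ²ᵢ = 1.59² + 1.29² + 1.66² + 1.51² = 9.2279
Covariances σ_ij = r_ij · s_i · s_j:
  σ(Item 1,Item 2) = 0.21 × 1.59 × 1.29 = 0.4307
  σ(Item 1,Item 3) = 0.22 × 1.59 × 1.66 = 0.5807
  σ(Item 1,Item 4) = 0.16 × 1.59 × 1.51 = 0.3841
  σ(Item 2,Item 3) = 0.20 × 1.29 × 1.66 = 0.4283
  σ(Item 2,Item 4) = 0.09 × 1.29 × 1.51 = 0.1753
  σ(Item 3,Item 4) = 0.08 × 1.66 × 1.51 = 0.2005
σ²_T = Σσ²ᵢ + 2·Σσ_ij = 9.2279 + 2 × 2.1996 = 13.6271
α = (4/3)·(1 − 9.2279/13.6271) = 0.430

α = 0.430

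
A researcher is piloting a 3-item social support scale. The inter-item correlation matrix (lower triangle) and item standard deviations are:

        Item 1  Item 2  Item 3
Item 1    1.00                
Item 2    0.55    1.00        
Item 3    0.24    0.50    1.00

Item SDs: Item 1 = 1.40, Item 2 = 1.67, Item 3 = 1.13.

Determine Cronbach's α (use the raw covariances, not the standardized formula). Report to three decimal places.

Cronbach's α = 0.696

Σσ²ᵢ = 1.40² + 1.67² + 1.13² = 6.0258
Covariances σ_ij = r_ij · s_i · s_j:
  σ(Item 1,Item 2) = 0.55 × 1.40 × 1.67 = 1.2859
  σ(Item 1,Item 3) = 0.24 × 1.40 × 1.13 = 0.3797
  σ(Item 2,Item 3) = 0.50 × 1.67 × 1.13 = 0.9435
σ²_T = Σσ²ᵢ + 2·Σσ_ij = 6.0258 + 2 × 2.6091 = 11.2440
α = (3/2)·(1 − 6.0258/11.2440) = 0.696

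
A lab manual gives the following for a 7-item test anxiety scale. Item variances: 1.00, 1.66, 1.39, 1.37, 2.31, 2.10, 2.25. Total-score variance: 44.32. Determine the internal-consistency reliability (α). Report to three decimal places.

Σσᵢ² = 1.00 + 1.66 + 1.39 + 1.37 + 2.31 + 2.10 + 2.25 = 12.08
α = (k/(k−1))·(1 − Σσᵢ²/Var(T)) = (7/6)·(1 − 12.08/44.32) = 0.849

α = 0.849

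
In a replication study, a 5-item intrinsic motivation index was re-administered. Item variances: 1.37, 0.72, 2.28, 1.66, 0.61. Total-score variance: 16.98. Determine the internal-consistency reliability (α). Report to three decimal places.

Σσᵢ² = 1.37 + 0.72 + 2.28 + 1.66 + 0.61 = 6.64
α = (k/(k−1))·(1 − Σσᵢ²/σ²_total) = (5/4)·(1 − 6.64/16.98) = 0.761

α = 0.761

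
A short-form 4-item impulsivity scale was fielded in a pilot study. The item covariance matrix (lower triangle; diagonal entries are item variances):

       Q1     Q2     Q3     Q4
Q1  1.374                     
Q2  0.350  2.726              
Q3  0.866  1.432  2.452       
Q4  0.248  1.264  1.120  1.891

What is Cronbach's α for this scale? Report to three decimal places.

Cronbach's α = 0.741

ΣVar(i) = 1.374 + 2.726 + 2.452 + 1.891 = 8.443
Σ_{i<j} σ_ij = 5.280
total variance = 8.443 + 2 × 5.280 = 19.003
α = (k/(k−1))·(1 − ΣVar(i)/total variance) = (4/3)·(1 − 8.443/19.003) = 0.741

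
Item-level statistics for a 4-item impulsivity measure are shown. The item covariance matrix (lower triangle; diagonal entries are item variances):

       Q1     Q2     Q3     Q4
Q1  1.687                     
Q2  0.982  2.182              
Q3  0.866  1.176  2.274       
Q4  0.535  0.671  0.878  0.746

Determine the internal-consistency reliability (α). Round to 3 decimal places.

Σσᵢ² = 1.687 + 2.182 + 2.274 + 0.746 = 6.889
Σ_{i<j} σ_ij = 5.108
σ²_T = 6.889 + 2 × 5.108 = 17.105
α = (k/(k−1))·(1 − Σσᵢ²/σ²_T) = (4/3)·(1 − 6.889/17.105) = 0.796

α = 0.796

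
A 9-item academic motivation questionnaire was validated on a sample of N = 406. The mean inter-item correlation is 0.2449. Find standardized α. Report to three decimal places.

Standardized α = k·r̄ / (1 + (k−1)·r̄) = 9 × 0.2449 / (1 + 8 × 0.2449)
  = 2.2041 / 2.9592 = 0.745

α = 0.745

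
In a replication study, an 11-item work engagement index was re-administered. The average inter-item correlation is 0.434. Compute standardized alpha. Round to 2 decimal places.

α = 0.89

Standardized α = k·r̄ / (1 + (k−1)·r̄) = 11 × 0.434 / (1 + 10 × 0.434)
  = 4.7740 / 5.3400 = 0.89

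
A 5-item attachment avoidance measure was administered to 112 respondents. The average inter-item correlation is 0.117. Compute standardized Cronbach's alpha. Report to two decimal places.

Standardized α = k·r̄ / (1 + (k−1)·r̄) = 5 × 0.117 / (1 + 4 × 0.117)
  = 0.5850 / 1.4680 = 0.40

α = 0.40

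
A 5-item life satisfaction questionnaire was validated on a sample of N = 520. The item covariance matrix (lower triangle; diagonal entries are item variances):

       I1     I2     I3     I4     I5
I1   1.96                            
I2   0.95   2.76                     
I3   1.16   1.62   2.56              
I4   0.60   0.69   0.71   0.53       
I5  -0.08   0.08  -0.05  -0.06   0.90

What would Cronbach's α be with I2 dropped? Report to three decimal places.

Cronbach's α = 0.578

Remaining items: I1, I3, I4, I5 (k = 4).
Σσᵢ² = 1.96 + 2.56 + 0.53 + 0.90 = 5.95
σ²_T = 5.95 + 2 × 2.28 = 10.51
α (item deleted) = (4/3)·(1 − 5.95/10.51) = 0.578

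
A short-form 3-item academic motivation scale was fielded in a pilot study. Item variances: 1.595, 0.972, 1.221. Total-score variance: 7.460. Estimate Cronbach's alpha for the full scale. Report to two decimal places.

Σσ²ᵢ = 1.595 + 0.972 + 1.221 = 3.788
α = (k/(k−1))·(1 − Σσ²ᵢ/σ²_T) = (3/2)·(1 − 3.788/7.460) = 0.74

α = 0.74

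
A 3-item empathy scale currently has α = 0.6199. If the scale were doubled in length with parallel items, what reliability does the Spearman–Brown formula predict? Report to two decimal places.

Length factor m = 2
α' = m·α / (1 + (m−1)·α)
   = 2 × 0.6199 / (1 + (2 − 1) × 0.6199)
   = 1.2398 / 1.6199 = 0.77

predicted reliability = 0.77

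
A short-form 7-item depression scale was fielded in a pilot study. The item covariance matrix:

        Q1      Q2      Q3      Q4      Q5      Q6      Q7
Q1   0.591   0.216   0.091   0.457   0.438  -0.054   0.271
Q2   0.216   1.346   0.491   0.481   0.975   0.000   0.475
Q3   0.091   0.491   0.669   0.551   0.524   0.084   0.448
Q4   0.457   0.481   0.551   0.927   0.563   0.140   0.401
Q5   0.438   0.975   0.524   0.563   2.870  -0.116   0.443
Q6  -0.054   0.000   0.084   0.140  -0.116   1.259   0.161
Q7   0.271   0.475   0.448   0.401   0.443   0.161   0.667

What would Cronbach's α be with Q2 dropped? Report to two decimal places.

Cronbach's α = 0.67

Remaining items: Q1, Q3, Q4, Q5, Q6, Q7 (k = 6).
Σσᵢ² = 0.591 + 0.669 + 0.927 + 2.870 + 1.259 + 0.667 = 6.983
total variance = 6.983 + 2 × 4.402 = 15.787
α (item deleted) = (6/5)·(1 − 6.983/15.787) = 0.67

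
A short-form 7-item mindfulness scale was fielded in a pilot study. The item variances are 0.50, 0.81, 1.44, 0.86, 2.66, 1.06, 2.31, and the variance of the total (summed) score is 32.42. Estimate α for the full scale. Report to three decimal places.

sum of item variances = 0.50 + 0.81 + 1.44 + 0.86 + 2.66 + 1.06 + 2.31 = 9.64
α = (k/(k−1))·(1 − sum of item variances/σ²_total) = (7/6)·(1 − 9.64/32.42) = 0.820

α = 0.820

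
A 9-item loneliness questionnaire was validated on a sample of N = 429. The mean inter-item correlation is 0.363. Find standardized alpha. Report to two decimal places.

α = 0.84

Standardized α = k·r̄ / (1 + (k−1)·r̄) = 9 × 0.363 / (1 + 8 × 0.363)
  = 3.2670 / 3.9040 = 0.84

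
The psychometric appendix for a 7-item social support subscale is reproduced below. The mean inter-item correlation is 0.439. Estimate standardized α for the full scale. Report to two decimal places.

Standardized α = k·r̄ / (1 + (k−1)·r̄) = 7 × 0.439 / (1 + 6 × 0.439)
  = 3.0730 / 3.6340 = 0.85

α = 0.85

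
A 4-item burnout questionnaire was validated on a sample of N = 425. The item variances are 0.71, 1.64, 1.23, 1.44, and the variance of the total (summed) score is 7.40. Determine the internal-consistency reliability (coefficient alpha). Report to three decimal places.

coefficient alpha = 0.429

Σσ²ᵢ = 0.71 + 1.64 + 1.23 + 1.44 = 5.02
α = (k/(k−1))·(1 − Σσ²ᵢ/σ²_total) = (4/3)·(1 − 5.02/7.40) = 0.429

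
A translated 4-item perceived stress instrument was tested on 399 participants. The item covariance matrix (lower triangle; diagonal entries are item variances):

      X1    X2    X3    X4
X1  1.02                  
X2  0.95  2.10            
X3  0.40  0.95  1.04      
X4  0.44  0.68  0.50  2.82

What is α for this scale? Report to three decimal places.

α = 0.705

Σσ²ᵢ = 1.02 + 2.10 + 1.04 + 2.82 = 6.98
Σ_{i<j} σ_ij = 3.92
total variance = 6.98 + 2 × 3.92 = 14.82
α = (k/(k−1))·(1 − Σσ²ᵢ/total variance) = (4/3)·(1 − 6.98/14.82) = 0.705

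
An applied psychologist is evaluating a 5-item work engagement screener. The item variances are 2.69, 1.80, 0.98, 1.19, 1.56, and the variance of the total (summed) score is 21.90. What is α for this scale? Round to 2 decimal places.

α = 0.78

sum of item variances = 2.69 + 1.80 + 0.98 + 1.19 + 1.56 = 8.22
α = (k/(k−1))·(1 − sum of item variances/Var(T)) = (5/4)·(1 − 8.22/21.90) = 0.78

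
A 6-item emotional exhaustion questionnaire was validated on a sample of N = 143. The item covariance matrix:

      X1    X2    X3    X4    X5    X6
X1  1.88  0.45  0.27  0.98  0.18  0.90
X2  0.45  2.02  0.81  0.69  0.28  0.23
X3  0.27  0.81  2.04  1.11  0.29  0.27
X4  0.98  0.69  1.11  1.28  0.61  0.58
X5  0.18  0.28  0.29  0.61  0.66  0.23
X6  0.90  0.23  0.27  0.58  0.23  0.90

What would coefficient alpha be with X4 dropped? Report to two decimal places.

Remaining items: X1, X2, X3, X5, X6 (k = 5).
Σσᵢ² = 1.88 + 2.02 + 2.04 + 0.66 + 0.90 = 7.50
σ²_T = 7.50 + 2 × 3.91 = 15.32
α (item deleted) = (5/4)·(1 − 7.50/15.32) = 0.64

coefficient alpha = 0.64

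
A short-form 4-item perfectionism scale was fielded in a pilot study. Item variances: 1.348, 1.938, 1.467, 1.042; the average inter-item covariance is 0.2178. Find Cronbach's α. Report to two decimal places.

Cronbach's α = 0.41

Σσ²ᵢ = 1.348 + 1.938 + 1.467 + 1.042 = 5.795
Sum of the 6 distinct covariances = 6 × 0.2178 = 1.3068
total variance = Σσ²ᵢ + 2·Σcov = 5.795 + 2 × 1.3068 = 8.4086
α = (4/3)·(1 − 5.795/8.4086) = 0.41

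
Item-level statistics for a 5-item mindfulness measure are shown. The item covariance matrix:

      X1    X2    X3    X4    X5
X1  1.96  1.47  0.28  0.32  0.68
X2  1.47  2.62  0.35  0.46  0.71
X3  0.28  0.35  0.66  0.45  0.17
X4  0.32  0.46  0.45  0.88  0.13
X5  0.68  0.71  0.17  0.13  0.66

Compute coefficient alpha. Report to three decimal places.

α = 0.746

ΣVar(i) = 1.96 + 2.62 + 0.66 + 0.88 + 0.66 = 6.78
Sum of the distinct covariances = 5.02
total variance = 6.78 + 2 × 5.02 = 16.82
α = (k/(k−1))·(1 − ΣVar(i)/total variance) = (5/4)·(1 − 6.78/16.82) = 0.746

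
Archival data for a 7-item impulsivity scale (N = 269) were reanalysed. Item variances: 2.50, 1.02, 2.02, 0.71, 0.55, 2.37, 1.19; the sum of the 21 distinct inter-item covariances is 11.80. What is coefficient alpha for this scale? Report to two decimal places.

Σσᵢ² = 2.50 + 1.02 + 2.02 + 0.71 + 0.55 + 2.37 + 1.19 = 10.36
Sum of distinct covariances = 11.80
σ²_T = Σσᵢ² + 2·Σcov = 10.36 + 2 × 11.80 = 33.96
α = (7/6)·(1 − 10.36/33.96) = 0.81

α = 0.81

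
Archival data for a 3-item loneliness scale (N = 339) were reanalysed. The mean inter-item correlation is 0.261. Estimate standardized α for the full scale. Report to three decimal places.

standardized α = 0.514

Standardized α = k·r̄ / (1 + (k−1)·r̄) = 3 × 0.261 / (1 + 2 × 0.261)
  = 0.7830 / 1.5220 = 0.514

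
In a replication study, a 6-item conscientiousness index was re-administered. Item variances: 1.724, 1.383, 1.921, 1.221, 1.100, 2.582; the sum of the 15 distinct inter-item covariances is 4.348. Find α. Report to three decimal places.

sum of item variances = 1.724 + 1.383 + 1.921 + 1.221 + 1.100 + 2.582 = 9.931
Sum of distinct covariances = 4.348
total variance = sum of item variances + 2·Σcov = 9.931 + 2 × 4.348 = 18.627
α = (6/5)·(1 − 9.931/18.627) = 0.560

α = 0.560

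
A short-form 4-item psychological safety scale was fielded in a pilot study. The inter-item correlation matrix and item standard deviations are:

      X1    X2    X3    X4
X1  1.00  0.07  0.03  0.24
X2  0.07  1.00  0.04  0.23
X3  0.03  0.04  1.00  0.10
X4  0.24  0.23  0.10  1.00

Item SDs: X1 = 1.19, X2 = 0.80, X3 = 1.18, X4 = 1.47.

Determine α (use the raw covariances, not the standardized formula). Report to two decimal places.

Σσ²ᵢ = 1.19² + 0.80² + 1.18² + 1.47² = 5.6094
Covariances σ_ij = r_ij · s_i · s_j:
  σ(X1,X2) = 0.07 × 1.19 × 0.80 = 0.0666
  σ(X1,X3) = 0.03 × 1.19 × 1.18 = 0.0421
  σ(X1,X4) = 0.24 × 1.19 × 1.47 = 0.4198
  σ(X2,X3) = 0.04 × 0.80 × 1.18 = 0.0378
  σ(X2,X4) = 0.23 × 0.80 × 1.47 = 0.2705
  σ(X3,X4) = 0.10 × 1.18 × 1.47 = 0.1735
σ²_T = Σσ²ᵢ + 2·Σσ_ij = 5.6094 + 2 × 1.0103 = 7.6300
α = (4/3)·(1 − 5.6094/7.6300) = 0.35

α = 0.35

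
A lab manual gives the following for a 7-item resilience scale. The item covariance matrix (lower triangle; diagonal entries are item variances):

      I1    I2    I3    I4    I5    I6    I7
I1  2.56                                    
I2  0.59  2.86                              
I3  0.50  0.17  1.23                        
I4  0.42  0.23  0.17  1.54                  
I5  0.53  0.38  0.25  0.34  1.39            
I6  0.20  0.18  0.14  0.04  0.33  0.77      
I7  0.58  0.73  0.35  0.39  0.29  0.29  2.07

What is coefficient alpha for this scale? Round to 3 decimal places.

coefficient alpha = 0.622

sum of item variances = 2.56 + 2.86 + 1.23 + 1.54 + 1.39 + 0.77 + 2.07 = 12.42
Sum of the distinct covariances = 7.10
total variance = 12.42 + 2 × 7.10 = 26.62
α = (k/(k−1))·(1 − sum of item variances/total variance) = (7/6)·(1 − 12.42/26.62) = 0.622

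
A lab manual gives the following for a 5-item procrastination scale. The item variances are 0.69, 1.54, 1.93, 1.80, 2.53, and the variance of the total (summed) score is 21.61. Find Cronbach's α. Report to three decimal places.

Cronbach's α = 0.759

Σσᵢ² = 0.69 + 1.54 + 1.93 + 1.80 + 2.53 = 8.49
α = (k/(k−1))·(1 − Σσᵢ²/σ²_total) = (5/4)·(1 − 8.49/21.61) = 0.759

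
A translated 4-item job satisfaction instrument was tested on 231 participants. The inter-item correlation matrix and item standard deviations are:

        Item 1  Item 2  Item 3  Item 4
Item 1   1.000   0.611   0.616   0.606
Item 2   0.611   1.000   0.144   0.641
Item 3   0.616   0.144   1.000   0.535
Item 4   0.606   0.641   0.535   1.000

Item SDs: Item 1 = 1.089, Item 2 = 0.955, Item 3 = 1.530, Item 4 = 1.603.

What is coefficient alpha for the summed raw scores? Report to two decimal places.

coefficient alpha = 0.80

Σσ²ᵢ = 1.089² + 0.955² + 1.530² + 1.603² = 7.0085
Covariances σ_ij = r_ij · s_i · s_j:
  σ(Item 1,Item 2) = 0.611 × 1.089 × 0.955 = 0.6354
  σ(Item 1,Item 3) = 0.616 × 1.089 × 1.530 = 1.0264
  σ(Item 1,Item 4) = 0.606 × 1.089 × 1.603 = 1.0579
  σ(Item 2,Item 3) = 0.144 × 0.955 × 1.530 = 0.2104
  σ(Item 2,Item 4) = 0.641 × 0.955 × 1.603 = 0.9813
  σ(Item 3,Item 4) = 0.535 × 1.530 × 1.603 = 1.3121
σ²_T = Σσ²ᵢ + 2·Σσ_ij = 7.0085 + 2 × 5.2235 = 17.4555
α = (4/3)·(1 − 7.0085/17.4555) = 0.80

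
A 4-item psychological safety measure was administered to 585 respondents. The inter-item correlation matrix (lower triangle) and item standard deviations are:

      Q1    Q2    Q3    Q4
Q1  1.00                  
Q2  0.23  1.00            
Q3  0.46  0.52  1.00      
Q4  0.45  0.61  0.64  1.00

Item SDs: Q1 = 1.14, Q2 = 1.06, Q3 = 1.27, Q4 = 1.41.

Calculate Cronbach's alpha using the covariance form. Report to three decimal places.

Σσ²ᵢ = 1.14² + 1.06² + 1.27² + 1.41² = 6.0242
Covariances σ_ij = r_ij · s_i · s_j:
  σ(Q1,Q2) = 0.23 × 1.14 × 1.06 = 0.2779
  σ(Q1,Q3) = 0.46 × 1.14 × 1.27 = 0.6660
  σ(Q1,Q4) = 0.45 × 1.14 × 1.41 = 0.7233
  σ(Q2,Q3) = 0.52 × 1.06 × 1.27 = 0.7000
  σ(Q2,Q4) = 0.61 × 1.06 × 1.41 = 0.9117
  σ(Q3,Q4) = 0.64 × 1.27 × 1.41 = 1.1460
σ²_T = Σσ²ᵢ + 2·Σσ_ij = 6.0242 + 2 × 4.4249 = 14.8740
α = (4/3)·(1 − 6.0242/14.8740) = 0.793

α = 0.793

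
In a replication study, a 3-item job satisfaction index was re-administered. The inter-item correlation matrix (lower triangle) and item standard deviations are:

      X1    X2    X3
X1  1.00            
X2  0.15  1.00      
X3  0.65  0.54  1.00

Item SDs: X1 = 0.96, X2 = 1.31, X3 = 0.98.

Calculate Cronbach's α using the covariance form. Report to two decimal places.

α = 0.68

Σσ²ᵢ = 0.96² + 1.31² + 0.98² = 3.5981
Covariances σ_ij = r_ij · s_i · s_j:
  σ(X1,X2) = 0.15 × 0.96 × 1.31 = 0.1886
  σ(X1,X3) = 0.65 × 0.96 × 0.98 = 0.6115
  σ(X2,X3) = 0.54 × 1.31 × 0.98 = 0.6933
σ²_T = Σσ²ᵢ + 2·Σσ_ij = 3.5981 + 2 × 1.4934 = 6.5849
α = (3/2)·(1 − 3.5981/6.5849) = 0.68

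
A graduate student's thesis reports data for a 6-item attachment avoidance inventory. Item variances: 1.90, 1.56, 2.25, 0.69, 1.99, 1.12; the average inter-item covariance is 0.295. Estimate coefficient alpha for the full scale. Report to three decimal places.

α = 0.578

Σσ²ᵢ = 1.90 + 1.56 + 2.25 + 0.69 + 1.99 + 1.12 = 9.51
Sum of the 15 distinct covariances = 15 × 0.295 = 4.425
total variance = Σσ²ᵢ + 2·Σcov = 9.51 + 2 × 4.425 = 18.360
α = (6/5)·(1 − 9.51/18.360) = 0.578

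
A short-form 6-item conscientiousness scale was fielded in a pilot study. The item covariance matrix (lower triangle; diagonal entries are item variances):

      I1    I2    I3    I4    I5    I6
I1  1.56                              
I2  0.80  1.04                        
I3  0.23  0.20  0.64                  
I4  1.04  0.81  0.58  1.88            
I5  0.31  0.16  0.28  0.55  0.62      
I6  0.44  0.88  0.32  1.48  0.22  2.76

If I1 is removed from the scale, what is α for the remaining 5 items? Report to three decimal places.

α = 0.765

Remaining items: I2, I3, I4, I5, I6 (k = 5).
Σσᵢ² = 1.04 + 0.64 + 1.88 + 0.62 + 2.76 = 6.94
Var(T) = 6.94 + 2 × 5.48 = 17.90
α (item deleted) = (5/4)·(1 − 6.94/17.90) = 0.765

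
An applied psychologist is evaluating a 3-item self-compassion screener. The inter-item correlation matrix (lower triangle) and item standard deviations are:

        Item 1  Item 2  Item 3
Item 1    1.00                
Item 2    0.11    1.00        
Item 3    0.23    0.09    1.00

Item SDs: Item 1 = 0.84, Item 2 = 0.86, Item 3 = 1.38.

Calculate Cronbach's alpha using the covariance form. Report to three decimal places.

Σσ²ᵢ = 0.84² + 0.86² + 1.38² = 3.3496
Covariances σ_ij = r_ij · s_i · s_j:
  σ(Item 1,Item 2) = 0.11 × 0.84 × 0.86 = 0.0795
  σ(Item 1,Item 3) = 0.23 × 0.84 × 1.38 = 0.2666
  σ(Item 2,Item 3) = 0.09 × 0.86 × 1.38 = 0.1068
σ²_T = Σσ²ᵢ + 2·Σσ_ij = 3.3496 + 2 × 0.4529 = 4.2554
α = (3/2)·(1 − 3.3496/4.2554) = 0.319

α = 0.319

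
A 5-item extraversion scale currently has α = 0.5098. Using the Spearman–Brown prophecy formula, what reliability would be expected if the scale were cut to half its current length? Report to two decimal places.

Length factor m = 1/2
α' = m·α / (1 − (1−m)·α)
   = 1/2 × 0.5098 / (1 − (1 − 1/2) × 0.5098)
   = 0.2549 / 0.7451 = 0.34

predicted reliability = 0.34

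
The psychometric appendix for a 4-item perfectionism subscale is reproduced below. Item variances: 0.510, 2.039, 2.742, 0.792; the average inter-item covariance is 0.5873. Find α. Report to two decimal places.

α = 0.72

ΣVar(i) = 0.510 + 2.039 + 2.742 + 0.792 = 6.083
Sum of the 6 distinct covariances = 6 × 0.5873 = 3.5238
σ²_T = ΣVar(i) + 2·Σcov = 6.083 + 2 × 3.5238 = 13.1306
α = (4/3)·(1 − 6.083/13.1306) = 0.72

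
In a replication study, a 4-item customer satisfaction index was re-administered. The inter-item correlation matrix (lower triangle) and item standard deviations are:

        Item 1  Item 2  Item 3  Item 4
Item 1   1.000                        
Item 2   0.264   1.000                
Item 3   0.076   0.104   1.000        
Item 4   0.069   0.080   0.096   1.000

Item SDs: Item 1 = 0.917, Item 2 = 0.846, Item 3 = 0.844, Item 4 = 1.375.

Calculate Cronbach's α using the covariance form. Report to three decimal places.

α = 0.310

Σσ²ᵢ = 0.917² + 0.846² + 0.844² + 1.375² = 4.1596
Covariances σ_ij = r_ij · s_i · s_j:
  σ(Item 1,Item 2) = 0.264 × 0.917 × 0.846 = 0.2048
  σ(Item 1,Item 3) = 0.076 × 0.917 × 0.844 = 0.0588
  σ(Item 1,Item 4) = 0.069 × 0.917 × 1.375 = 0.0870
  σ(Item 2,Item 3) = 0.104 × 0.846 × 0.844 = 0.0743
  σ(Item 2,Item 4) = 0.080 × 0.846 × 1.375 = 0.0931
  σ(Item 3,Item 4) = 0.096 × 0.844 × 1.375 = 0.1114
σ²_T = Σσ²ᵢ + 2·Σσ_ij = 4.1596 + 2 × 0.6294 = 5.4184
α = (4/3)·(1 − 4.1596/5.4184) = 0.310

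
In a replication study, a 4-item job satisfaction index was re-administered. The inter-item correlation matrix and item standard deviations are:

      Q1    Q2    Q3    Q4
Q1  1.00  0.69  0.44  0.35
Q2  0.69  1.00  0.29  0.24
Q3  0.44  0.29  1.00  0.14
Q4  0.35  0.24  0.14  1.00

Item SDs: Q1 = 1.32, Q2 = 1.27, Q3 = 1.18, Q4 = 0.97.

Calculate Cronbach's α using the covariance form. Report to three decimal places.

Σσ²ᵢ = 1.32² + 1.27² + 1.18² + 0.97² = 5.6886
Covariances σ_ij = r_ij · s_i · s_j:
  σ(Q1,Q2) = 0.69 × 1.32 × 1.27 = 1.1567
  σ(Q1,Q3) = 0.44 × 1.32 × 1.18 = 0.6853
  σ(Q1,Q4) = 0.35 × 1.32 × 0.97 = 0.4481
  σ(Q2,Q3) = 0.29 × 1.27 × 1.18 = 0.4346
  σ(Q2,Q4) = 0.24 × 1.27 × 0.97 = 0.2957
  σ(Q3,Q4) = 0.14 × 1.18 × 0.97 = 0.1602
σ²_T = Σσ²ᵢ + 2·Σσ_ij = 5.6886 + 2 × 3.1806 = 12.0498
α = (4/3)·(1 − 5.6886/12.0498) = 0.704

α = 0.704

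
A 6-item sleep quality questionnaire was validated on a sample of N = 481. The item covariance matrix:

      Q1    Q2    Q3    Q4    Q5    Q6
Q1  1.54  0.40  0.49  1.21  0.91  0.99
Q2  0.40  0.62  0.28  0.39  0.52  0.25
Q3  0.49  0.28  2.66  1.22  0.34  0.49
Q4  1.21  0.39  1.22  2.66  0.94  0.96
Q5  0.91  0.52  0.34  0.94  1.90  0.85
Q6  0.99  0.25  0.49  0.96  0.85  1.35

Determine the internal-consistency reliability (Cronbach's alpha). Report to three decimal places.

Cronbach's alpha = 0.787

Σσ²ᵢ = 1.54 + 0.62 + 2.66 + 2.66 + 1.90 + 1.35 = 10.73
Sum of the distinct covariances = 10.24
total variance = 10.73 + 2 × 10.24 = 31.21
α = (k/(k−1))·(1 − Σσ²ᵢ/total variance) = (6/5)·(1 − 10.73/31.21) = 0.787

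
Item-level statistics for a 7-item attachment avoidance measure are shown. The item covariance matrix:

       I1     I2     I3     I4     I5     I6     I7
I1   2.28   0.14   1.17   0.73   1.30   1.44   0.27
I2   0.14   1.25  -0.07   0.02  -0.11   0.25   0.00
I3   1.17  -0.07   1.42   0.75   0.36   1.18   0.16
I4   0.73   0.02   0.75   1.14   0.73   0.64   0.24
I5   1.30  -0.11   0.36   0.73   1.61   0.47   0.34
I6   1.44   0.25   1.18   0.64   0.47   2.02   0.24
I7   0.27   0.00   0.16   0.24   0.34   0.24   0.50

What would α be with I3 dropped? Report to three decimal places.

α = 0.724

Remaining items: I1, I2, I4, I5, I6, I7 (k = 6).
Σσ²ᵢ = 2.28 + 1.25 + 1.14 + 1.61 + 2.02 + 0.50 = 8.80
total variance = 8.80 + 2 × 6.70 = 22.20
α (item deleted) = (6/5)·(1 − 8.80/22.20) = 0.724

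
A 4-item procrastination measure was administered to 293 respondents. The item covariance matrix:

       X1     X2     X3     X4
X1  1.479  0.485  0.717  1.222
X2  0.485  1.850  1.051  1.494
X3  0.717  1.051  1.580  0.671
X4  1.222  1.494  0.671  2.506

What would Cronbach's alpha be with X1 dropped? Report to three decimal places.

Cronbach's alpha = 0.780

Remaining items: X2, X3, X4 (k = 3).
ΣVar(i) = 1.850 + 1.580 + 2.506 = 5.936
σ²_total = 5.936 + 2 × 3.216 = 12.368
α (item deleted) = (3/2)·(1 − 5.936/12.368) = 0.780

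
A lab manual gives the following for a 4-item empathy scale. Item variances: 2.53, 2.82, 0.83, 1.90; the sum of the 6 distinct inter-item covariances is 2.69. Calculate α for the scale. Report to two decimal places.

sum of item variances = 2.53 + 2.82 + 0.83 + 1.90 = 8.08
Sum of distinct covariances = 2.69
σ²_total = sum of item variances + 2·Σcov = 8.08 + 2 × 2.69 = 13.46
α = (4/3)·(1 − 8.08/13.46) = 0.53

α = 0.53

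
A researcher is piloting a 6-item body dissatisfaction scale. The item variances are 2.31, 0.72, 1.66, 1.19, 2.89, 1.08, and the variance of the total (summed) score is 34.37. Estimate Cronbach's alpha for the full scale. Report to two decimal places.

α = 0.86

sum of item variances = 2.31 + 0.72 + 1.66 + 1.19 + 2.89 + 1.08 = 9.85
α = (k/(k−1))·(1 − sum of item variances/σ²_T) = (6/5)·(1 − 9.85/34.37) = 0.86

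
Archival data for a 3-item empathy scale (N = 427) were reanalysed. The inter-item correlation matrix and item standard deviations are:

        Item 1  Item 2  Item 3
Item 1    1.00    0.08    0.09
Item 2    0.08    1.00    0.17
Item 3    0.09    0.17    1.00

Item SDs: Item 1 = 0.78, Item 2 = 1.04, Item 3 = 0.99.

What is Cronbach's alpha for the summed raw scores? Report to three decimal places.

Σσ²ᵢ = 0.78² + 1.04² + 0.99² = 2.6701
Covariances σ_ij = r_ij · s_i · s_j:
  σ(Item 1,Item 2) = 0.08 × 0.78 × 1.04 = 0.0649
  σ(Item 1,Item 3) = 0.09 × 0.78 × 0.99 = 0.0695
  σ(Item 2,Item 3) = 0.17 × 1.04 × 0.99 = 0.1750
σ²_T = Σσ²ᵢ + 2·Σσ_ij = 2.6701 + 2 × 0.3094 = 3.2889
α = (3/2)·(1 − 2.6701/3.2889) = 0.282

Cronbach's alpha = 0.282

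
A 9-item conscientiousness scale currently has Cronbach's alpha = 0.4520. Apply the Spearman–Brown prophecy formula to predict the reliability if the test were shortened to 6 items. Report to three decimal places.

predicted reliability = 0.355

Length factor m = 6/9 = 0.6667
α' = m·α / (1 − (1−m)·α)
   = 6/9 × 0.4520 / (1 − (1 − 6/9) × 0.4520)
   = 0.3013 / 0.8493 = 0.355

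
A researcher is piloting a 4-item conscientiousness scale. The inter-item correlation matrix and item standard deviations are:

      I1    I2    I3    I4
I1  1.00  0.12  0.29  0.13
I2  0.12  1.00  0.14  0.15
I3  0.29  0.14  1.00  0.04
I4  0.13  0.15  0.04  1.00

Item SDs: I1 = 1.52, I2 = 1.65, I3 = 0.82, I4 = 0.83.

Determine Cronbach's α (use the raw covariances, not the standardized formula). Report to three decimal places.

Σσ²ᵢ = 1.52² + 1.65² + 0.82² + 0.83² = 6.3942
Covariances σ_ij = r_ij · s_i · s_j:
  σ(I1,I2) = 0.12 × 1.52 × 1.65 = 0.3010
  σ(I1,I3) = 0.29 × 1.52 × 0.82 = 0.3615
  σ(I1,I4) = 0.13 × 1.52 × 0.83 = 0.1640
  σ(I2,I3) = 0.14 × 1.65 × 0.82 = 0.1894
  σ(I2,I4) = 0.15 × 1.65 × 0.83 = 0.2054
  σ(I3,I4) = 0.04 × 0.82 × 0.83 = 0.0272
σ²_T = Σσ²ᵢ + 2·Σσ_ij = 6.3942 + 2 × 1.2485 = 8.8912
α = (4/3)·(1 − 6.3942/8.8912) = 0.374

α = 0.374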